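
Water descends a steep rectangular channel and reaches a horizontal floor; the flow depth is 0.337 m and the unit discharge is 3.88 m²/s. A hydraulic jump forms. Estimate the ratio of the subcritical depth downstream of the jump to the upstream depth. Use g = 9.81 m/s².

y₂/y₁ = 8.47

V₁ = q/y₁ = 3.88/0.337 = 11.5 m/s. Fr₁ = V₁/√(g·y₁) = 11.5/√(9.81×0.337) = 6.33.
By Bélanger, y₂/y₁ = ½[√(1 + 8Fr₁²) − 1] = ½[√321.8 − 1] = 8.47.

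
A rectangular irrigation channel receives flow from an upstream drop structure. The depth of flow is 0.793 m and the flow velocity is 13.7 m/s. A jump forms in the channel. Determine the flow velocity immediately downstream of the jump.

V₂ = 2.12 m/s

Fr₁ = V₁/√(g·y₁) = 13.7/√(9.81×0.793) = 4.91.
Conjugate-depth relation: y₂/y₁ = ½[√(1 + 8Fr₁²) − 1] = ½[√194.0 − 1] = 6.46.
y₂ = 6.46 × 0.793 = 5.13 m.
q = V₁·y₁ = 13.7 × 0.793 = 10.9 m²/s.
V₂ = q/y₂ = 10.9/5.13 = 2.12 m/s.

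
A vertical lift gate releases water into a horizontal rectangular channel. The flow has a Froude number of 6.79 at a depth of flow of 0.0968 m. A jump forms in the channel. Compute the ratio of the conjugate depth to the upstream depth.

Fr₁ = 6.79 (given).
Bélanger equation: y₂/y₁ = ½[√(1 + 8Fr₁²) − 1] = ½[√369.8 − 1] = 9.12.

y₂/y₁ = 9.12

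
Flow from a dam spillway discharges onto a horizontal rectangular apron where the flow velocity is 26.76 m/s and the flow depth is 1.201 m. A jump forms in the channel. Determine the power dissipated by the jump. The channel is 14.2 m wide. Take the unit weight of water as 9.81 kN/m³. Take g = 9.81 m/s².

P = 110653 kW

Fr₁ = V₁/√(g·y₁) = 26.76/√(9.81×1.201) = 7.796.
Conjugate-depth relation: y₂/y₁ = ½[√(1 + 8Fr₁²) − 1] = ½[√487.24 − 1] = 10.54.
y₂ = 10.54 × 1.201 = 12.65 m.
q = V₁·y₁ = 26.76 × 1.201 = 32.14 m²/s. V₂ = q/y₂ = 32.14/12.65 = 2.540 m/s. E₁ = y₁ + V₁²/2g = 37.70 m; E₂ = y₂ + V₂²/2g = 12.98 m. ΔE = E₁ − E₂ = 24.72 m.
Q = q·b = 32.14 × 14.2 = 456.4 m³/s. P = γ·Q·ΔE = 9.81 × 456.4 × 24.72 = 110653 kW.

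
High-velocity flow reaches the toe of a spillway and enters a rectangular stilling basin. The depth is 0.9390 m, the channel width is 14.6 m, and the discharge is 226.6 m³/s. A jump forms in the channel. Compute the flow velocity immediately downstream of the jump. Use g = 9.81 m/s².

q = Q/b = 226.6/14.6 = 15.52 m²/s; V₁ = q/y₁ = 16.53 m/s. Fr₁ = V₁/√(g·y₁) = 5.446.
Sequent-depth ratio: y₂/y₁ = ½[√(1 + 8Fr₁²) − 1] = ½[√238.27 − 1] = 7.218.
y₂ = 7.218 × 0.9390 = 6.778 m.
V₂ = q/y₂ = 15.52/6.778 = 2.290 m/s.

V₂ = 2.290 m/s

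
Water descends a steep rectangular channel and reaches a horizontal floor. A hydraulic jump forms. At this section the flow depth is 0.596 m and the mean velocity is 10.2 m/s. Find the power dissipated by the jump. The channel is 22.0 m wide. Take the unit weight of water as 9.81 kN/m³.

P = 3218 kW

Fr₁ = V₁/√(g·y₁) = 10.2/√(9.81×0.596) = 4.22.
Bélanger equation: y₂/y₁ = ½[√(1 + 8Fr₁²) − 1] = ½[√143.4 − 1] = 5.49.
y₂ = 5.49 × 0.596 = 3.27 m.
Head loss: ΔE = (y₂ − y₁)³/(4y₁y₂) = (3.27 − 0.596)³/(4×0.596×3.27) = 19.1/7.80 = 2.45 m.
q = V₁·y₁ = 10.2 × 0.596 = 6.08 m²/s. Q = q·b = 6.08 × 22.0 = 134 m³/s. P = γ·Q·ΔE = 9.81 × 134 × 2.45 = 3218 kW.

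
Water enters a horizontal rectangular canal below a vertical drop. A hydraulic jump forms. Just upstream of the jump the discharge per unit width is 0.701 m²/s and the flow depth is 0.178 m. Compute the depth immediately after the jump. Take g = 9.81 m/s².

y₂ = 0.666 m

V₁ = q/y₁ = 0.701/0.178 = 3.94 m/s. Fr₁ = V₁/√(g·y₁) = 3.94/√(9.81×0.178) = 2.98.
Sequent-depth ratio: y₂/y₁ = ½[√(1 + 8Fr₁²) − 1] = ½[√72.06 − 1] = 3.74.
y₂ = 3.74 × 0.178 = 0.666 m.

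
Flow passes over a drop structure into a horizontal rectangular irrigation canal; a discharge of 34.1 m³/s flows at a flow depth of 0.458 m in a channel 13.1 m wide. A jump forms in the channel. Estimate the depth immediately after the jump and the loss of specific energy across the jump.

q = Q/b = 34.1/13.1 = 2.60 m²/s; V₁ = q/y₁ = 5.68 m/s. Fr₁ = V₁/√(g·y₁) = 2.68.
By Bélanger, y₂/y₁ = ½[√(1 + 8Fr₁²) − 1] = ½[√58.52 − 1] = 3.32.
y₂ = 3.32 × 0.458 = 1.52 m.
Head loss: ΔE = (y₂ − y₁)³/(4y₁y₂) = (1.52 − 0.458)³/(4×0.458×1.52) = 1.21/2.79 = 0.433 m.

y₂ = 1.52 m; ΔE = 0.433 m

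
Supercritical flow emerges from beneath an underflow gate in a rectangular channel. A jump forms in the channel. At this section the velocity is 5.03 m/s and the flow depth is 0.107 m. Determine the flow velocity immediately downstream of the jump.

Fr₁ = V₁/√(g·y₁) = 5.03/√(9.81×0.107) = 4.91.
Conjugate-depth relation: y₂/y₁ = ½[√(1 + 8Fr₁²) − 1] = ½[√193.8 − 1] = 6.46.
y₂ = 6.46 × 0.107 = 0.691 m.
q = V₁·y₁ = 5.03 × 0.107 = 0.538 m²/s.
V₂ = q/y₂ = 0.538/0.691 = 0.779 m/s.

V₂ = 0.779 m/s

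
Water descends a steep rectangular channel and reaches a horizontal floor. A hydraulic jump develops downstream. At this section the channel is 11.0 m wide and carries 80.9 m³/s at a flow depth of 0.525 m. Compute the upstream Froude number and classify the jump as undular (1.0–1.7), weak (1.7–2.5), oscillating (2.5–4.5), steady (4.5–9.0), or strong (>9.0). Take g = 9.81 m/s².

Fr₁ = 6.17; steady jump

q = Q/b = 80.9/11.0 = 7.35 m²/s; V₁ = q/y₁ = 14.0 m/s. Fr₁ = V₁/√(g·y₁) = 6.17.
Fr₁ = 6.17 lies in the steady range.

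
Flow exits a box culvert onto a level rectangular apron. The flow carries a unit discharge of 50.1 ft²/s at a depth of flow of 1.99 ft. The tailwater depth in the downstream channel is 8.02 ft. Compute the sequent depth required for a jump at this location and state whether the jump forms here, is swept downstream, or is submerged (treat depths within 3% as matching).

y₂ = 7.91 ft; the jump forms here

V₁ = q/y₁ = 50.1/1.99 = 25.2 ft/s. Fr₁ = V₁/√(g·y₁) = 25.2/√(32.2×1.99) = 3.15.
Conjugate-depth relation: y₂/y₁ = ½[√(1 + 8Fr₁²) − 1] = ½[√80.13 − 1] = 3.98.
y₂ = 3.98 × 1.99 = 7.91 ft.
Tailwater y_tw = 8.02 ft: y_tw ≈ y₂, so the jump forms here.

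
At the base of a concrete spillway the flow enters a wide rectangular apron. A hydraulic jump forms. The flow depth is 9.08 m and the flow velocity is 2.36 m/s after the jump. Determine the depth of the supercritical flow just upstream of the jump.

y₁ = 1.02 m

Fr₂ = V₂/√(g·y₂) = 2.36/√(9.81×9.08) = 0.250.
From the momentum equation (using Fr₂), y₁/y₂ = ½[√(1 + 8Fr₂²) − 1] = ½[√1.500 − 1] = 0.112.
y₁ = 0.112 × 9.08 = 1.02 m.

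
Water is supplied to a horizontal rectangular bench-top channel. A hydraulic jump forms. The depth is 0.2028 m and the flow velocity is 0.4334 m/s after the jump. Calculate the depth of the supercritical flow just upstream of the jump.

y₁ = 0.03294 m

Fr₂ = V₂/√(g·y₂) = 0.4334/√(9.81×0.2028) = 0.3073.
Applying the sequent-depth relation in reverse, y₁/y₂ = ½[√(1 + 8Fr₂²) − 1] = ½[√1.7553 − 1] = 0.1624.
y₁ = 0.1624 × 0.2028 = 0.03294 m.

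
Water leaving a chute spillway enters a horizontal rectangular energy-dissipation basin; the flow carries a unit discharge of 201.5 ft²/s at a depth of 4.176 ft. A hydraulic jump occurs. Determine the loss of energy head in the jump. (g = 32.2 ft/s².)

V₁ = q/y₁ = 201.5/4.176 = 48.25 ft/s. Fr₁ = V₁/√(g·y₁) = 48.25/√(32.2×4.176) = 4.161.
From the momentum equation for a rectangular channel, y₂/y₁ = ½[√(1 + 8Fr₁²) − 1] = ½[√139.52 − 1] = 5.406.
y₂ = 5.406 × 4.176 = 22.57 ft.
V₂ = q/y₂ = 201.5/22.57 = 8.926 ft/s. E₁ = y₁ + V₁²/2g = 40.33 ft; E₂ = y₂ + V₂²/2g = 23.81 ft. ΔE = E₁ − E₂ = 16.52 ft.

ΔE = 16.52 ft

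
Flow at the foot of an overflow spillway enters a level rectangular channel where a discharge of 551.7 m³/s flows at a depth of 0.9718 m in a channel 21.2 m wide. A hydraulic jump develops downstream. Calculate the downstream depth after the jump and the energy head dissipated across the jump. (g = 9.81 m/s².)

y₂ = 11.44 m; ΔE = 25.81 m

q = Q/b = 551.7/21.2 = 26.02 m²/s; V₁ = q/y₁ = 26.78 m/s. Fr₁ = V₁/√(g·y₁) = 8.673.
Bélanger equation: y₂/y₁ = ½[√(1 + 8Fr₁²) − 1] = ½[√602.76 − 1] = 11.78.
y₂ = 11.78 × 0.9718 = 11.44 m.
V₂ = q/y₂ = 26.02/11.44 = 2.274 m/s. E₁ = y₁ + V₁²/2g = 37.52 m; E₂ = y₂ + V₂²/2g = 11.71 m. ΔE = E₁ − E₂ = 25.81 m.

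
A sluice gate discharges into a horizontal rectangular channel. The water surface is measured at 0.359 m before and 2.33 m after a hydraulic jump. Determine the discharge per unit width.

For a rectangular channel the momentum equation gives q² = ½·g·y₁·y₂·(y₁ + y₂) = ½×9.81×0.359×2.33×2.69 = 11.0.
q = √11.0 = 3.32 m²/s.

q = 3.32 m²/s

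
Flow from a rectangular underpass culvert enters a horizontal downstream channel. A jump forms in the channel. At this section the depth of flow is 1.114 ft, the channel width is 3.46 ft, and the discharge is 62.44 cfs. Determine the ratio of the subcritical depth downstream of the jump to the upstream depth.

y₂/y₁ = 3.358

q = Q/b = 62.44/3.46 = 18.05 ft²/s; V₁ = q/y₁ = 16.20 ft/s. Fr₁ = V₁/√(g·y₁) = 2.705.
Conjugate-depth relation: y₂/y₁ = ½[√(1 + 8Fr₁²) − 1] = ½[√59.526 − 1] = 3.358.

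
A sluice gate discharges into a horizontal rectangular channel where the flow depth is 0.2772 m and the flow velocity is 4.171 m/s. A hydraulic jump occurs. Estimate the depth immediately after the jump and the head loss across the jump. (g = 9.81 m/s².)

y₂ = 0.8626 m; ΔE = 0.2097 m

Fr₁ = V₁/√(g·y₁) = 4.171/√(9.81×0.2772) = 2.529.
Conjugate-depth relation: y₂/y₁ = ½[√(1 + 8Fr₁²) − 1] = ½[√52.181 − 1] = 3.112.
y₂ = 3.112 × 0.2772 = 0.8626 m.
Head loss: ΔE = (y₂ − y₁)³/(4y₁y₂) = (0.8626 − 0.2772)³/(4×0.2772×0.8626) = 0.2006/0.9564 = 0.2097 m.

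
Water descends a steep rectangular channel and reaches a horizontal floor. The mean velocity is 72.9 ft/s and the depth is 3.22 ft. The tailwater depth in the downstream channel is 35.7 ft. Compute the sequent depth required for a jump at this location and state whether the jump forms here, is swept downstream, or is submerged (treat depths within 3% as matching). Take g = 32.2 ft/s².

y₂ = 31.0 ft; the jump is submerged

Fr₁ = V₁/√(g·y₁) = 72.9/√(32.2×3.22) = 7.16.
Bélanger equation: y₂/y₁ = ½[√(1 + 8Fr₁²) − 1] = ½[√411.0 − 1] = 9.64.
y₂ = 9.64 × 3.22 = 31.0 ft.
Tailwater y_tw = 35.7 ft: y_tw > y₂, so the jump is submerged.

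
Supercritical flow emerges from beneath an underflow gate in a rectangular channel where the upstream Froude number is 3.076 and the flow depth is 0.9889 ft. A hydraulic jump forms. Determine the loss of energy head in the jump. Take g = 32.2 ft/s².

ΔE = 1.521 ft

Fr₁ = 3.076 (given).
Conjugate-depth relation: y₂/y₁ = ½[√(1 + 8Fr₁²) − 1] = ½[√76.694 − 1] = 3.879.
y₂ = 3.879 × 0.9889 = 3.836 ft.
Head loss: ΔE = (y₂ − y₁)³/(4y₁y₂) = (3.836 − 0.9889)³/(4×0.9889×3.836) = 23.07/15.17 = 1.521 ft.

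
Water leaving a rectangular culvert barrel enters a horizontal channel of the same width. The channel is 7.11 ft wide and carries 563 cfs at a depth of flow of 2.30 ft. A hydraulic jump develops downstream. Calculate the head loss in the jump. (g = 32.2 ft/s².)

q = Q/b = 563/7.11 = 79.2 ft²/s; V₁ = q/y₁ = 34.4 ft/s. Fr₁ = V₁/√(g·y₁) = 4.00.
Bélanger equation: y₂/y₁ = ½[√(1 + 8Fr₁²) − 1] = ½[√129.0 − 1] = 5.18.
y₂ = 5.18 × 2.30 = 11.9 ft.
V₂ = q/y₂ = 79.2/11.9 = 6.65 ft/s. E₁ = y₁ + V₁²/2g = 20.7 ft; E₂ = y₂ + V₂²/2g = 12.6 ft. ΔE = E₁ − E₂ = 8.11 ft.

ΔE = 8.11 ft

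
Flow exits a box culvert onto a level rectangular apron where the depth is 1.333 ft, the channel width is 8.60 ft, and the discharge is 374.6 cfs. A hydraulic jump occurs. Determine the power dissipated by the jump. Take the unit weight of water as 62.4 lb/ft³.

P = 372.7 hp

q = Q/b = 374.6/8.60 = 43.56 ft²/s; V₁ = q/y₁ = 32.68 ft/s. Fr₁ = V₁/√(g·y₁) = 4.988.
By Bélanger, y₂/y₁ = ½[√(1 + 8Fr₁²) − 1] = ½[√200.01 − 1] = 6.571.
y₂ = 6.571 × 1.333 = 8.760 ft.
Head loss: ΔE = (y₂ − y₁)³/(4y₁y₂) = (8.760 − 1.333)³/(4×1.333×8.760) = 409.6/46.71 = 8.770 ft.
P = γ·Q·ΔE/550 = 62.4 × 374.6 × 8.770 / 550 = 372.7 hp.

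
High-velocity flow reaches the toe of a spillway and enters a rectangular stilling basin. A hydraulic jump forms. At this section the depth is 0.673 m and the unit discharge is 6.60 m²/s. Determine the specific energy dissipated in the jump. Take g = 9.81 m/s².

V₁ = q/y₁ = 6.60/0.673 = 9.81 m/s. Fr₁ = V₁/√(g·y₁) = 9.81/√(9.81×0.673) = 3.82.
Sequent-depth ratio: y₂/y₁ = ½[√(1 + 8Fr₁²) − 1] = ½[√117.5 − 1] = 4.92.
y₂ = 4.92 × 0.673 = 3.31 m.
Head loss: ΔE = (y₂ − y₁)³/(4y₁y₂) = (3.31 − 0.673)³/(4×0.673×3.31) = 18.4/8.91 = 2.06 m.

ΔE = 2.06 m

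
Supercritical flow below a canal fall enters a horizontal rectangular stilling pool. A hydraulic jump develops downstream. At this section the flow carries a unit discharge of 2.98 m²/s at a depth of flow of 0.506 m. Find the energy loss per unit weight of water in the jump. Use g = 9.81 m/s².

V₁ = q/y₁ = 2.98/0.506 = 5.89 m/s. Fr₁ = V₁/√(g·y₁) = 5.89/√(9.81×0.506) = 2.64.
Bélanger equation: y₂/y₁ = ½[√(1 + 8Fr₁²) − 1] = ½[√56.90 − 1] = 3.27.
y₂ = 3.27 × 0.506 = 1.66 m.
V₂ = q/y₂ = 2.98/1.66 = 1.80 m/s. E₁ = y₁ + V₁²/2g = 2.27 m; E₂ = y₂ + V₂²/2g = 1.82 m. ΔE = E₁ − E₂ = 0.453 m.

ΔE = 0.453 m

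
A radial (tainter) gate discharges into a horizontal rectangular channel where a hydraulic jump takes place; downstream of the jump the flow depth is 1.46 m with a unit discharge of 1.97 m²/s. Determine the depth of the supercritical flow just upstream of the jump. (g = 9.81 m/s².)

V₂ = q/y₂ = 1.97/1.46 = 1.35 m/s; Fr₂ = V₂/√(g·y₂) = 0.357.
Applying the sequent-depth relation in reverse, y₁/y₂ = ½[√(1 + 8Fr₂²) − 1] = ½[√2.017 − 1] = 0.210.
y₁ = 0.210 × 1.46 = 0.307 m.

y₁ = 0.307 m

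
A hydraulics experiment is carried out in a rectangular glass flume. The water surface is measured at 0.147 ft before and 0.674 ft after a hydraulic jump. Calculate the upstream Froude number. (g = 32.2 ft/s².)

For a rectangular channel the momentum equation gives q² = ½·g·y₁·y₂·(y₁ + y₂) = ½×32.2×0.147×0.674×0.821 = 1.31.
q = √1.31 = 1.14 ft²/s.
V₁ = q/y₁ = 7.78 ft/s; Fr₁ = V₁/√(g·y₁) = 3.58.

Fr₁ = 3.58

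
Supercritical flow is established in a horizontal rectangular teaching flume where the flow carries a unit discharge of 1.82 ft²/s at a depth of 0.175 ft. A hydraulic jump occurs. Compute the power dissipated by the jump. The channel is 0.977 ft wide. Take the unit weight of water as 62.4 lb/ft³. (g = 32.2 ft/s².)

P = 0.162 hp

V₁ = q/y₁ = 1.82/0.175 = 10.4 ft/s. Fr₁ = V₁/√(g·y₁) = 10.4/√(32.2×0.175) = 4.38.
Bélanger equation: y₂/y₁ = ½[√(1 + 8Fr₁²) − 1] = ½[√154.6 − 1] = 5.72.
y₂ = 5.72 × 0.175 = 1.00 ft.
Head loss: ΔE = (y₂ − y₁)³/(4y₁y₂) = (1.00 − 0.175)³/(4×0.175×1.00) = 0.562/0.700 = 0.803 ft.
Q = q·b = 1.82 × 0.977 = 1.78 cfs. P = γ·Q·ΔE/550 = 62.4 × 1.78 × 0.803 / 550 = 0.162 hp.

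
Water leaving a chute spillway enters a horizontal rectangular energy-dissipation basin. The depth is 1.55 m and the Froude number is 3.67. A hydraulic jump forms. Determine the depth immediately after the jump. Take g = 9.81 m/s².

y₂ = 7.31 m

Fr₁ = 3.67 (given).
Conjugate-depth relation: y₂/y₁ = ½[√(1 + 8Fr₁²) − 1] = ½[√108.8 − 1] = 4.71.
y₂ = 4.71 × 1.55 = 7.31 m.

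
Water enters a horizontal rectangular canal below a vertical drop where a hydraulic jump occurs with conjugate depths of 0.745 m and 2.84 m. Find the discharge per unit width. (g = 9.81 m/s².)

q = 6.10 m²/s

For a rectangular channel the momentum equation gives q² = ½·g·y₁·y₂·(y₁ + y₂) = ½×9.81×0.745×2.84×3.58 = 37.2.
q = √37.2 = 6.10 m²/s.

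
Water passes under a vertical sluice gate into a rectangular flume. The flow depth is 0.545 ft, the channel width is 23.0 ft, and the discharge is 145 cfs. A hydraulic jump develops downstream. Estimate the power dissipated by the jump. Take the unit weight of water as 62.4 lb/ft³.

q = Q/b = 145/23.0 = 6.30 ft²/s; V₁ = q/y₁ = 11.6 ft/s. Fr₁ = V₁/√(g·y₁) = 2.76.
Bélanger equation: y₂/y₁ = ½[√(1 + 8Fr₁²) − 1] = ½[√62.00 − 1] = 3.44.
y₂ = 3.44 × 0.545 = 1.87 ft.
Head loss: ΔE = (y₂ − y₁)³/(4y₁y₂) = (1.87 − 0.545)³/(4×0.545×1.87) = 2.34/4.08 = 0.574 ft.
P = γ·Q·ΔE/550 = 62.4 × 145 × 0.574 / 550 = 9.44 hp.

P = 9.44 hp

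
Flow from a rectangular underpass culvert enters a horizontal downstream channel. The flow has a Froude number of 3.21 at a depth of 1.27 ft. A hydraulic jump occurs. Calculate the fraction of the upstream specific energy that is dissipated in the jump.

Fr₁ = 3.21 (given).
Conjugate-depth relation: y₂/y₁ = ½[√(1 + 8Fr₁²) − 1] = ½[√83.43 − 1] = 4.07.
y₂ = 4.07 × 1.27 = 5.17 ft.
E₁ = y₁(1 + Fr₁²/2) = 1.27×(1 + 3.21²/2) = 7.81 ft. ΔE = (y₂ − y₁)³/(4y₁y₂) = 2.25 ft. ΔE/E₁ = 2.25/7.81 = 0.288.

ΔE/E₁ = 0.288 (28.8%)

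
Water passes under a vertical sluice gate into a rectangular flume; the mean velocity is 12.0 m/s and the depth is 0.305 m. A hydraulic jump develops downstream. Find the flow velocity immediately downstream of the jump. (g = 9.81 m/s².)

Fr₁ = V₁/√(g·y₁) = 12.0/√(9.81×0.305) = 6.94.
By Bélanger, y₂/y₁ = ½[√(1 + 8Fr₁²) − 1] = ½[√386.0 − 1] = 9.32.
y₂ = 9.32 × 0.305 = 2.84 m.
q = V₁·y₁ = 12.0 × 0.305 = 3.66 m²/s.
V₂ = q/y₂ = 3.66/2.84 = 1.29 m/s.

V₂ = 1.29 m/s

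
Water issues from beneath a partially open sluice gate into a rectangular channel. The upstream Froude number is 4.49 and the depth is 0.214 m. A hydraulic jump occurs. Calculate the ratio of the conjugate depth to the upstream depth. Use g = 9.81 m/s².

Fr₁ = 4.49 (given).
Conjugate-depth relation: y₂/y₁ = ½[√(1 + 8Fr₁²) − 1] = ½[√162.3 − 1] = 5.87.

y₂/y₁ = 5.87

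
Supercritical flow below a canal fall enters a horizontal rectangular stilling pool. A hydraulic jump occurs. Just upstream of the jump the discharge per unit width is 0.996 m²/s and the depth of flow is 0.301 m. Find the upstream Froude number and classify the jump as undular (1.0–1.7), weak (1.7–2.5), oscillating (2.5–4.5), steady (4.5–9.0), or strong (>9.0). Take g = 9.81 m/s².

Fr₁ = 1.93; weak jump

V₁ = q/y₁ = 0.996/0.301 = 3.31 m/s. Fr₁ = V₁/√(g·y₁) = 3.31/√(9.81×0.301) = 1.93.
Fr₁ = 1.93 lies in the weak range.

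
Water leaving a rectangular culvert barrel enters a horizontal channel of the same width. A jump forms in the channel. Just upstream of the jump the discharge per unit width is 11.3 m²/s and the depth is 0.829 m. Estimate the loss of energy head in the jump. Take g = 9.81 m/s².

V₁ = q/y₁ = 11.3/0.829 = 13.6 m/s. Fr₁ = V₁/√(g·y₁) = 13.6/√(9.81×0.829) = 4.78.
Conjugate-depth relation: y₂/y₁ = ½[√(1 + 8Fr₁²) − 1] = ½[√183.8 − 1] = 6.28.
y₂ = 6.28 × 0.829 = 5.20 m.
V₂ = q/y₂ = 11.3/5.20 = 2.17 m/s. E₁ = y₁ + V₁²/2g = 10.3 m; E₂ = y₂ + V₂²/2g = 5.44 m. ΔE = E₁ − E₂ = 4.85 m.

ΔE = 4.85 m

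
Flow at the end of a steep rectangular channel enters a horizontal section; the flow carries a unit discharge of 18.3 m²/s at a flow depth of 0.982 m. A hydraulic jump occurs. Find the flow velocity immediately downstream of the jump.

V₁ = q/y₁ = 18.3/0.982 = 18.6 m/s. Fr₁ = V₁/√(g·y₁) = 18.6/√(9.81×0.982) = 6.00.
From the momentum equation for a rectangular channel, y₂/y₁ = ½[√(1 + 8Fr₁²) − 1] = ½[√289.4 − 1] = 8.01.
y₂ = 8.01 × 0.982 = 7.86 m.
V₂ = q/y₂ = 18.3/7.86 = 2.33 m/s.

V₂ = 2.33 m/s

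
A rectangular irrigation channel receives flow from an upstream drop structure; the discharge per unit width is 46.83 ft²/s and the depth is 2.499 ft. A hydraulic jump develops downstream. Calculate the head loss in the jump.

V₁ = q/y₁ = 46.83/2.499 = 18.74 ft/s. Fr₁ = V₁/√(g·y₁) = 18.74/√(32.2×2.499) = 2.089.
By Bélanger, y₂/y₁ = ½[√(1 + 8Fr₁²) − 1] = ½[√35.913 − 1] = 2.496.
y₂ = 2.496 × 2.499 = 6.238 ft.
Head loss: ΔE = (y₂ − y₁)³/(4y₁y₂) = (6.238 − 2.499)³/(4×2.499×6.238) = 52.29/62.36 = 0.8385 ft.

ΔE = 0.8385 ft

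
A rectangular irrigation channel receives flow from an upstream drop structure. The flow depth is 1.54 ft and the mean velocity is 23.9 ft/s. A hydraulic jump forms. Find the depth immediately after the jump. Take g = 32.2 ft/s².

Fr₁ = V₁/√(g·y₁) = 23.9/√(32.2×1.54) = 3.39.
Conjugate-depth relation: y₂/y₁ = ½[√(1 + 8Fr₁²) − 1] = ½[√93.15 − 1] = 4.33.
y₂ = 4.33 × 1.54 = 6.66 ft.

y₂ = 6.66 ft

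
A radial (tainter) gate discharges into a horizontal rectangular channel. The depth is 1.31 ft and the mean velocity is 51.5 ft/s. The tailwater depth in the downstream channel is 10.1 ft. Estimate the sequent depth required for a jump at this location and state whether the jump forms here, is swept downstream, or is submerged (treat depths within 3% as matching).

y₂ = 14.0 ft; the jump is swept downstream

Fr₁ = V₁/√(g·y₁) = 51.5/√(32.2×1.31) = 7.93.
Conjugate-depth relation: y₂/y₁ = ½[√(1 + 8Fr₁²) − 1] = ½[√504.0 − 1] = 10.7.
y₂ = 10.7 × 1.31 = 14.0 ft.
Tailwater y_tw = 10.1 ft: y_tw < y₂, so the jump is swept downstream.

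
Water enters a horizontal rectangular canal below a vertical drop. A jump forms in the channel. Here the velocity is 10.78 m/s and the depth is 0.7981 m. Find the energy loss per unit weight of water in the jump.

ΔE = 2.514 m

Fr₁ = V₁/√(g·y₁) = 10.78/√(9.81×0.7981) = 3.853.
Sequent-depth ratio: y₂/y₁ = ½[√(1 + 8Fr₁²) − 1] = ½[√119.74 − 1] = 4.971.
y₂ = 4.971 × 0.7981 = 3.968 m.
Head loss: ΔE = (y₂ − y₁)³/(4y₁y₂) = (3.968 − 0.7981)³/(4×0.7981×3.968) = 31.84/12.67 = 2.514 m.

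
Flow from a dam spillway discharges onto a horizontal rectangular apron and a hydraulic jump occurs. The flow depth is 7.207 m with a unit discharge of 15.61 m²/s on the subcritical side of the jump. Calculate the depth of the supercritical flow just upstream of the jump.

V₂ = q/y₂ = 15.61/7.207 = 2.166 m/s; Fr₂ = V₂/√(g·y₂) = 0.2576.
Since the conjugate-depth ratio holds either way, y₁/y₂ = ½[√(1 + 8Fr₂²) − 1] = ½[√1.5308 − 1] = 0.1186.
y₁ = 0.1186 × 7.207 = 0.8550 m.

y₁ = 0.8550 m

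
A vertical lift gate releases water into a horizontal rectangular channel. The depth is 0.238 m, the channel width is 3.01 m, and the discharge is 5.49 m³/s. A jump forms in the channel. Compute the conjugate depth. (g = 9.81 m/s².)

y₂ = 1.57 m

q = Q/b = 5.49/3.01 = 1.82 m²/s; V₁ = q/y₁ = 7.66 m/s. Fr₁ = V₁/√(g·y₁) = 5.02.
Conjugate-depth relation: y₂/y₁ = ½[√(1 + 8Fr₁²) − 1] = ½[√202.2 − 1] = 6.61.
y₂ = 6.61 × 0.238 = 1.57 m.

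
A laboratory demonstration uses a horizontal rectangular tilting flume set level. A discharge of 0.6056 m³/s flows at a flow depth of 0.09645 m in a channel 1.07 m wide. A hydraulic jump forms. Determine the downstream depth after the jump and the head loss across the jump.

y₂ = 0.7761 m; ΔE = 1.048 m

q = Q/b = 0.6056/1.07 = 0.5660 m²/s; V₁ = q/y₁ = 5.868 m/s. Fr₁ = V₁/√(g·y₁) = 6.033.
From the momentum equation for a rectangular channel, y₂/y₁ = ½[√(1 + 8Fr₁²) − 1] = ½[√292.15 − 1] = 8.046.
y₂ = 8.046 × 0.09645 = 0.7761 m.
V₂ = q/y₂ = 0.5660/0.7761 = 0.7293 m/s. E₁ = y₁ + V₁²/2g = 1.852 m; E₂ = y₂ + V₂²/2g = 0.8032 m. ΔE = E₁ − E₂ = 1.048 m.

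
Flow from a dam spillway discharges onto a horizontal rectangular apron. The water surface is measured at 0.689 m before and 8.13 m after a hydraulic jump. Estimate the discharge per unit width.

q = 15.6 m²/s

For a rectangular channel the momentum equation gives q² = ½·g·y₁·y₂·(y₁ + y₂) = ½×9.81×0.689×8.13×8.82 = 242.
q = √242 = 15.6 m²/s.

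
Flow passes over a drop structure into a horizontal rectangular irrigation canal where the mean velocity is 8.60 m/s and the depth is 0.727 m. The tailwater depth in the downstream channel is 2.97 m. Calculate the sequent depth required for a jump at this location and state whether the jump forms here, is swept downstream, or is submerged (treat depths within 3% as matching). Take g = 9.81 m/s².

y₂ = 2.97 m; the jump forms here

Fr₁ = V₁/√(g·y₁) = 8.60/√(9.81×0.727) = 3.22.
Conjugate-depth relation: y₂/y₁ = ½[√(1 + 8Fr₁²) − 1] = ½[√83.96 − 1] = 4.08.
y₂ = 4.08 × 0.727 = 2.97 m.
Tailwater y_tw = 2.97 m: y_tw ≈ y₂, so the jump forms here.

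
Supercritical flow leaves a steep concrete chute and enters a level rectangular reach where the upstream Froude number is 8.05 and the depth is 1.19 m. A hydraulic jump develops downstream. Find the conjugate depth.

y₂ = 13.0 m

Fr₁ = 8.05 (given).
Sequent-depth ratio: y₂/y₁ = ½[√(1 + 8Fr₁²) − 1] = ½[√519.4 − 1] = 10.9.
y₂ = 10.9 × 1.19 = 13.0 m.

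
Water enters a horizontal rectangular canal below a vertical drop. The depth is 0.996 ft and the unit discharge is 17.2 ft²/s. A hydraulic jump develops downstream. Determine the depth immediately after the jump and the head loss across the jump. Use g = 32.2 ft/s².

y₂ = 3.83 ft; ΔE = 1.49 ft

V₁ = q/y₁ = 17.2/0.996 = 17.3 ft/s. Fr₁ = V₁/√(g·y₁) = 17.3/√(32.2×0.996) = 3.05.
By Bélanger, y₂/y₁ = ½[√(1 + 8Fr₁²) − 1] = ½[√75.39 − 1] = 3.84.
y₂ = 3.84 × 0.996 = 3.83 ft.
V₂ = q/y₂ = 17.2/3.83 = 4.50 ft/s. E₁ = y₁ + V₁²/2g = 5.63 ft; E₂ = y₂ + V₂²/2g = 4.14 ft. ΔE = E₁ − E₂ = 1.49 ft.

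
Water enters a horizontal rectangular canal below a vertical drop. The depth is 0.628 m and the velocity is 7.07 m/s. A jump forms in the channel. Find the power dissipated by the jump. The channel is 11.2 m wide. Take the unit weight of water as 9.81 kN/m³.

Fr₁ = V₁/√(g·y₁) = 7.07/√(9.81×0.628) = 2.85.
From the momentum equation for a rectangular channel, y₂/y₁ = ½[√(1 + 8Fr₁²) − 1] = ½[√65.91 − 1] = 3.56.
y₂ = 3.56 × 0.628 = 2.24 m.
Head loss: ΔE = (y₂ − y₁)³/(4y₁y₂) = (2.24 − 0.628)³/(4×0.628×2.24) = 4.15/5.61 = 0.739 m.
q = V₁·y₁ = 7.07 × 0.628 = 4.44 m²/s. Q = q·b = 4.44 × 11.2 = 49.7 m³/s. P = γ·Q·ΔE = 9.81 × 49.7 × 0.739 = 361 kW.

P = 361 kW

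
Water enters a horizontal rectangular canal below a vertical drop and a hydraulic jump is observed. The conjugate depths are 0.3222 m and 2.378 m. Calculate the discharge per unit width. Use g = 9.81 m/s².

q = 3.186 m²/s

For a rectangular channel the momentum equation gives q² = ½·g·y₁·y₂·(y₁ + y₂) = ½×9.81×0.3222×2.378×2.700 = 10.15.
q = √10.15 = 3.186 m²/s.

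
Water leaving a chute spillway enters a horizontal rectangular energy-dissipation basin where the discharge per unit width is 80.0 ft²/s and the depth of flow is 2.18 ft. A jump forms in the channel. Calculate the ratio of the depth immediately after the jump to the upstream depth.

y₂/y₁ = 5.71

V₁ = q/y₁ = 80.0/2.18 = 36.7 ft/s. Fr₁ = V₁/√(g·y₁) = 36.7/√(32.2×2.18) = 4.38.
From the momentum equation for a rectangular channel, y₂/y₁ = ½[√(1 + 8Fr₁²) − 1] = ½[√154.5 − 1] = 5.71.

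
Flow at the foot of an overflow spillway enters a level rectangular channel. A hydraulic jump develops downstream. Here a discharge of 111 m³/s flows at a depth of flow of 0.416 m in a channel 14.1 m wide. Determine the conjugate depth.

q = Q/b = 111/14.1 = 7.87 m²/s; V₁ = q/y₁ = 18.9 m/s. Fr₁ = V₁/√(g·y₁) = 9.37.
From the momentum equation for a rectangular channel, y₂/y₁ = ½[√(1 + 8Fr₁²) − 1] = ½[√703.0 − 1] = 12.8.
y₂ = 12.8 × 0.416 = 5.31 m.

y₂ = 5.31 m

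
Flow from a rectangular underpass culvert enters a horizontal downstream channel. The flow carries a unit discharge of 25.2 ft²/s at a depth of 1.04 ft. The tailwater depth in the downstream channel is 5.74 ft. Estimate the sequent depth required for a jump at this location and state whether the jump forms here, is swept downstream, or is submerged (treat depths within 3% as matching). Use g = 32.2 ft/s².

V₁ = q/y₁ = 25.2/1.04 = 24.2 ft/s. Fr₁ = V₁/√(g·y₁) = 24.2/√(32.2×1.04) = 4.19.
Conjugate-depth relation: y₂/y₁ = ½[√(1 + 8Fr₁²) − 1] = ½[√141.3 − 1] = 5.44.
y₂ = 5.44 × 1.04 = 5.66 ft.
Tailwater y_tw = 5.74 ft: y_tw ≈ y₂, so the jump forms here.

y₂ = 5.66 ft; the jump forms here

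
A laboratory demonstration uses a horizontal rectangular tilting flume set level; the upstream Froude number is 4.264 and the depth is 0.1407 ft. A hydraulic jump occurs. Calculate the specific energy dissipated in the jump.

ΔE = 0.5973 ft

Fr₁ = 4.264 (given).
From the momentum equation for a rectangular channel, y₂/y₁ = ½[√(1 + 8Fr₁²) − 1] = ½[√146.45 − 1] = 5.551.
y₂ = 5.551 × 0.1407 = 0.7810 ft.
V₁ = Fr₁·√(g·y₁) = 4.264×√(32.2×0.1407) = 9.076 ft/s; q = V₁·y₁ = 1.277 ft²/s. V₂ = q/y₂ = 1.277/0.7810 = 1.635 ft/s. E₁ = y₁ + V₁²/2g = 1.420 ft; E₂ = y₂ + V₂²/2g = 0.8225 ft. ΔE = E₁ − E₂ = 0.5973 ft.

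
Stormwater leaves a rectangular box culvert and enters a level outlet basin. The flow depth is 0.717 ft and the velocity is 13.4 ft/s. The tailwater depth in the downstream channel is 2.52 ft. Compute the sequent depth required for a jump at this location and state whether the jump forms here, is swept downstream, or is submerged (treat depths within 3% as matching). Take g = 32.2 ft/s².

Fr₁ = V₁/√(g·y₁) = 13.4/√(32.2×0.717) = 2.79.
Sequent-depth ratio: y₂/y₁ = ½[√(1 + 8Fr₁²) − 1] = ½[√63.22 − 1] = 3.48.
y₂ = 3.48 × 0.717 = 2.49 ft.
Tailwater y_tw = 2.52 ft: y_tw ≈ y₂, so the jump forms here.

y₂ = 2.49 ft; the jump forms here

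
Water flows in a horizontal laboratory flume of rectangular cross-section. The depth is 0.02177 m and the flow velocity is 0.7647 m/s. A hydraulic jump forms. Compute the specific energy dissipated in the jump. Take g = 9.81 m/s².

ΔE = 0.002047 m

Fr₁ = V₁/√(g·y₁) = 0.7647/√(9.81×0.02177) = 1.655.
Conjugate-depth relation: y₂/y₁ = ½[√(1 + 8Fr₁²) − 1] = ½[√22.905 − 1] = 1.893.
y₂ = 1.893 × 0.02177 = 0.04121 m.
Head loss: ΔE = (y₂ − y₁)³/(4y₁y₂) = (0.04121 − 0.02177)³/(4×0.02177×0.04121) = 0.000007346/0.003589 = 0.002047 m.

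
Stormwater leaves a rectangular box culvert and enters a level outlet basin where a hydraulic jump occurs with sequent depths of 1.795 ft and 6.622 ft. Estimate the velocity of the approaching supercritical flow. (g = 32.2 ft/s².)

V₁ = 22.36 ft/s

For a rectangular channel the momentum equation gives q² = ½·g·y₁·y₂·(y₁ + y₂) = ½×32.2×1.795×6.622×8.417 = 1611.
q = √1611 = 40.13 ft²/s.
V₁ = q/y₁ = 40.13/1.795 = 22.36 ft/s.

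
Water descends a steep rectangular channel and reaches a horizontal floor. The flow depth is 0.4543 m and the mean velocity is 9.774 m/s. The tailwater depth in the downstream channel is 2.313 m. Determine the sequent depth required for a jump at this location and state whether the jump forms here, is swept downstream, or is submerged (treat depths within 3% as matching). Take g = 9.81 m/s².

y₂ = 2.756 m; the jump is swept downstream

Fr₁ = V₁/√(g·y₁) = 9.774/√(9.81×0.4543) = 4.630.
By Bélanger, y₂/y₁ = ½[√(1 + 8Fr₁²) − 1] = ½[√172.48 − 1] = 6.067.
y₂ = 6.067 × 0.4543 = 2.756 m.
Tailwater y_tw = 2.313 m: y_tw < y₂, so the jump is swept downstream.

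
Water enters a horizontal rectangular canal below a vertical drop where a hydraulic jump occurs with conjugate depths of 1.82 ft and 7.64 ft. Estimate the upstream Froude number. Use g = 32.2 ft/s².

Fr₁ = 3.30

For a rectangular channel the momentum equation gives q² = ½·g·y₁·y₂·(y₁ + y₂) = ½×32.2×1.82×7.64×9.46 = 2118.
q = √2118 = 46.0 ft²/s.
V₁ = q/y₁ = 25.3 ft/s; Fr₁ = V₁/√(g·y₁) = 3.30.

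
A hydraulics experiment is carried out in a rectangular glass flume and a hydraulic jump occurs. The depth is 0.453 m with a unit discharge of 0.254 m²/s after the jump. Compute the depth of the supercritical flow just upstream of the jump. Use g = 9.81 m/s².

y₁ = 0.0569 m

V₂ = q/y₂ = 0.254/0.453 = 0.561 m/s; Fr₂ = V₂/√(g·y₂) = 0.266.
Since the conjugate-depth ratio holds either way, y₁/y₂ = ½[√(1 + 8Fr₂²) − 1] = ½[√1.566 − 1] = 0.126.
y₁ = 0.126 × 0.453 = 0.0569 m.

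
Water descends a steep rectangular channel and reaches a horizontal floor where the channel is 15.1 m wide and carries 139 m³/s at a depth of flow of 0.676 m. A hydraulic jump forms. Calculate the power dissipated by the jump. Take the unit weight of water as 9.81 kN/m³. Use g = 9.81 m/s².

P = 7098 kW

q = Q/b = 139/15.1 = 9.21 m²/s; V₁ = q/y₁ = 13.6 m/s. Fr₁ = V₁/√(g·y₁) = 5.29.
Bélanger equation: y₂/y₁ = ½[√(1 + 8Fr₁²) − 1] = ½[√224.7 − 1] = 6.99.
y₂ = 6.99 × 0.676 = 4.73 m.
Head loss: ΔE = (y₂ − y₁)³/(4y₁y₂) = (4.73 − 0.676)³/(4×0.676×4.73) = 66.6/12.8 = 5.21 m.
P = γ·Q·ΔE = 9.81 × 139 × 5.21 = 7098 kW.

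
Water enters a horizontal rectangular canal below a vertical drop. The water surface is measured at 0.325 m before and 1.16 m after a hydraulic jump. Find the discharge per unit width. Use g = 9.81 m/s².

For a rectangular channel the momentum equation gives q² = ½·g·y₁·y₂·(y₁ + y₂) = ½×9.81×0.325×1.16×1.48 = 2.75.
q = √2.75 = 1.66 m²/s.

q = 1.66 m²/s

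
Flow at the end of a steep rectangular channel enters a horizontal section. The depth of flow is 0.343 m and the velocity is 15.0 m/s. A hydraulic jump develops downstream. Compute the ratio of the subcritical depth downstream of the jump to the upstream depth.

Fr₁ = V₁/√(g·y₁) = 15.0/√(9.81×0.343) = 8.18.
From the momentum equation for a rectangular channel, y₂/y₁ = ½[√(1 + 8Fr₁²) − 1] = ½[√535.9 − 1] = 11.1.

y₂/y₁ = 11.1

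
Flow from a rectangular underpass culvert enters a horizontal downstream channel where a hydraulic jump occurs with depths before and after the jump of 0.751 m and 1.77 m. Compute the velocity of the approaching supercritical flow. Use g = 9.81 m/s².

For a rectangular channel the momentum equation gives q² = ½·g·y₁·y₂·(y₁ + y₂) = ½×9.81×0.751×1.77×2.52 = 16.4.
q = √16.4 = 4.05 m²/s.
V₁ = q/y₁ = 4.05/0.751 = 5.40 m/s.

V₁ = 5.40 m/s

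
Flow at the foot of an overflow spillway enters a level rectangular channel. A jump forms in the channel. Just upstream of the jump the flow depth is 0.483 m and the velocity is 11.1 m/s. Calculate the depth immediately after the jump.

y₂ = 3.25 m

Fr₁ = V₁/√(g·y₁) = 11.1/√(9.81×0.483) = 5.10.
From the momentum equation for a rectangular channel, y₂/y₁ = ½[√(1 + 8Fr₁²) − 1] = ½[√209.0 − 1] = 6.73.
y₂ = 6.73 × 0.483 = 3.25 m.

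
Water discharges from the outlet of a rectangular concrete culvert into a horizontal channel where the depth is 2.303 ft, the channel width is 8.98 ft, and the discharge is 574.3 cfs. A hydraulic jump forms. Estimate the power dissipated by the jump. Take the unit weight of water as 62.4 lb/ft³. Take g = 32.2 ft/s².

P = 270.2 hp

q = Q/b = 574.3/8.98 = 63.95 ft²/s; V₁ = q/y₁ = 27.77 ft/s. Fr₁ = V₁/√(g·y₁) = 3.225.
Conjugate-depth relation: y₂/y₁ = ½[√(1 + 8Fr₁²) − 1] = ½[√84.191 − 1] = 4.088.
y₂ = 4.088 × 2.303 = 9.414 ft.
V₂ = q/y₂ = 63.95/9.414 = 6.793 ft/s. E₁ = y₁ + V₁²/2g = 14.28 ft; E₂ = y₂ + V₂²/2g = 10.13 ft. ΔE = E₁ − E₂ = 4.147 ft.
P = γ·Q·ΔE/550 = 62.4 × 574.3 × 4.147 / 550 = 270.2 hp.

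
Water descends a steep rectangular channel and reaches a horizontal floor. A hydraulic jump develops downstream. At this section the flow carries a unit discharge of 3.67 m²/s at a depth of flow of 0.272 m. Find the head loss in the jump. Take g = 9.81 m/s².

ΔE = 6.43 m

V₁ = q/y₁ = 3.67/0.272 = 13.5 m/s. Fr₁ = V₁/√(g·y₁) = 13.5/√(9.81×0.272) = 8.26.
Bélanger equation: y₂/y₁ = ½[√(1 + 8Fr₁²) − 1] = ½[√546.8 − 1] = 11.2.
y₂ = 11.2 × 0.272 = 3.04 m.
V₂ = q/y₂ = 3.67/3.04 = 1.21 m/s. E₁ = y₁ + V₁²/2g = 9.55 m; E₂ = y₂ + V₂²/2g = 3.12 m. ΔE = E₁ − E₂ = 6.43 m.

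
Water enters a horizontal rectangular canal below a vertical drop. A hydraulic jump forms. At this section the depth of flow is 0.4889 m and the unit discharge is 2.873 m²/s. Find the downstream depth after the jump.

V₁ = q/y₁ = 2.873/0.4889 = 5.876 m/s. Fr₁ = V₁/√(g·y₁) = 5.876/√(9.81×0.4889) = 2.683.
From the momentum equation for a rectangular channel, y₂/y₁ = ½[√(1 + 8Fr₁²) − 1] = ½[√58.601 − 1] = 3.328.
y₂ = 3.328 × 0.4889 = 1.627 m.

y₂ = 1.627 m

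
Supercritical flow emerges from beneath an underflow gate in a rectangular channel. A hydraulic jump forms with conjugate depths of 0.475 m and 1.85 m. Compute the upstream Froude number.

For a rectangular channel the momentum equation gives q² = ½·g·y₁·y₂·(y₁ + y₂) = ½×9.81×0.475×1.85×2.33 = 10.0.
q = √10.0 = 3.17 m²/s.
V₁ = q/y₁ = 6.66 m/s; Fr₁ = V₁/√(g·y₁) = 3.09.

Fr₁ = 3.09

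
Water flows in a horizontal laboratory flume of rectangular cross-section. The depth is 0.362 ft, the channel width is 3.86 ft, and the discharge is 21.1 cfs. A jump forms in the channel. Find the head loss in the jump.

ΔE = 1.71 ft

q = Q/b = 21.1/3.86 = 5.47 ft²/s; V₁ = q/y₁ = 15.1 ft/s. Fr₁ = V₁/√(g·y₁) = 4.42.
Sequent-depth ratio: y₂/y₁ = ½[√(1 + 8Fr₁²) − 1] = ½[√157.5 − 1] = 5.77.
y₂ = 5.77 × 0.362 = 2.09 ft.
Head loss: ΔE = (y₂ − y₁)³/(4y₁y₂) = (2.09 − 0.362)³/(4×0.362×2.09) = 5.16/3.03 = 1.71 ft.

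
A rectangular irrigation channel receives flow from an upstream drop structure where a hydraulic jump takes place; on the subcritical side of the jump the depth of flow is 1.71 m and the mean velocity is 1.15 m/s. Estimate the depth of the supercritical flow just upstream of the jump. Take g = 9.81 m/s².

Fr₂ = V₂/√(g·y₂) = 1.15/√(9.81×1.71) = 0.281.
The Bélanger relation is symmetric: y₁/y₂ = ½[√(1 + 8Fr₂²) − 1] = ½[√1.631 − 1] = 0.138.
y₁ = 0.138 × 1.71 = 0.237 m.

y₁ = 0.237 m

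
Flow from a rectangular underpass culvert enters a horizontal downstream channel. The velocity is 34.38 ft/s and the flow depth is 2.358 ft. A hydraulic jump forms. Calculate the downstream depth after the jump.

Fr₁ = V₁/√(g·y₁) = 34.38/√(32.2×2.358) = 3.946.
Sequent-depth ratio: y₂/y₁ = ½[√(1 + 8Fr₁²) − 1] = ½[√125.54 − 1] = 5.102.
y₂ = 5.102 × 2.358 = 12.03 ft.

y₂ = 12.03 ft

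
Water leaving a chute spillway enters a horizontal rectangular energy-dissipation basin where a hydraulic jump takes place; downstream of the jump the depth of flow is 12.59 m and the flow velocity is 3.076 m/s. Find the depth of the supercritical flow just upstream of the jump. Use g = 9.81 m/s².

y₁ = 1.700 m

Fr₂ = V₂/√(g·y₂) = 3.076/√(9.81×12.59) = 0.2768.
Since the conjugate-depth ratio holds either way, y₁/y₂ = ½[√(1 + 8Fr₂²) − 1] = ½[√1.6129 − 1] = 0.1350.
y₁ = 0.1350 × 12.59 = 1.700 m.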